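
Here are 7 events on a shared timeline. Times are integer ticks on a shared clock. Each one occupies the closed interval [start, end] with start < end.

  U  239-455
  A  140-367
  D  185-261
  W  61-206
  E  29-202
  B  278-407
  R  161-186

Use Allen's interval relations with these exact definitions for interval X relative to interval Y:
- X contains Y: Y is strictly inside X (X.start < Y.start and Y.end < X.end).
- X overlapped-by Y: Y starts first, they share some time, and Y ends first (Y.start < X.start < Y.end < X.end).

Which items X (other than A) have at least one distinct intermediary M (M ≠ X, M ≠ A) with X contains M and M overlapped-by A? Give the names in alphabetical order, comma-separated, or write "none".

U

Target A = [140, 367].
Intermediaries M with M overlapped-by A: B, U.
Via B — items with X contains B: U.
Via U — items with X contains U: none.
Union: U.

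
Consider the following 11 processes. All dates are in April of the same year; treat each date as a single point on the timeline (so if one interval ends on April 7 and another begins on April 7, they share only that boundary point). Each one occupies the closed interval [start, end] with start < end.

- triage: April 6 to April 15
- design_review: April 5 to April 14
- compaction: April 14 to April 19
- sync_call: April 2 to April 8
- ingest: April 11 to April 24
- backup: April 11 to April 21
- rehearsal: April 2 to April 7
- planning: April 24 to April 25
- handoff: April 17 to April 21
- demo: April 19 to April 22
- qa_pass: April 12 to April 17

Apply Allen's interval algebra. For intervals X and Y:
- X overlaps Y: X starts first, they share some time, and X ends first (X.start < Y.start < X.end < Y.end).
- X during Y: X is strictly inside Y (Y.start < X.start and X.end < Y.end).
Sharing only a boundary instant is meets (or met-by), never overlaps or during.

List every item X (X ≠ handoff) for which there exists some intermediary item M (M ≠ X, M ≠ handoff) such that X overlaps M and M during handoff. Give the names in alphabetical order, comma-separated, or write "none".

none

Target handoff = [April 17, April 21].
Intermediaries M with M during handoff: none.
Union: none.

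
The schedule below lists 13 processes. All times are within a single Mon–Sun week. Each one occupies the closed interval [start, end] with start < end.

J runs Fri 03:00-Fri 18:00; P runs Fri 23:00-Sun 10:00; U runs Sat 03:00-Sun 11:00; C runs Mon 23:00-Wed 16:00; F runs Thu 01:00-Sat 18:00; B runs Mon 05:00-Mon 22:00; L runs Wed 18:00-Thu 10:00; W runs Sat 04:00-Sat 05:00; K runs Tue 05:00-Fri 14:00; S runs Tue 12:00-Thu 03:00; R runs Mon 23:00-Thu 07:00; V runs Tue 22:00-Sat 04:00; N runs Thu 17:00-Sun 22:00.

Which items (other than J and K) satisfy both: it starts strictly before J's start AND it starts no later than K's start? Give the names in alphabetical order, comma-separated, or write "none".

Conditions: its start is strictly before J's start (X.start < Fri 03:00) AND its start is no later than K's start (X.start <= Tue 05:00).
B: start Mon 05:00 < Fri 03:00? ✓; start Mon 05:00 <= Tue 05:00? ✓ → yes.
C: start Mon 23:00 < Fri 03:00? ✓; start Mon 23:00 <= Tue 05:00? ✓ → yes.
F: start Thu 01:00 < Fri 03:00? ✓; start Thu 01:00 <= Tue 05:00? ✗ → no.
L: start Wed 18:00 < Fri 03:00? ✓; start Wed 18:00 <= Tue 05:00? ✗ → no.
N: start Thu 17:00 < Fri 03:00? ✓; start Thu 17:00 <= Tue 05:00? ✗ → no.
P: start Fri 23:00 < Fri 03:00? ✗; start Fri 23:00 <= Tue 05:00? ✗ → no.
R: start Mon 23:00 < Fri 03:00? ✓; start Mon 23:00 <= Tue 05:00? ✓ → yes.
S: start Tue 12:00 < Fri 03:00? ✓; start Tue 12:00 <= Tue 05:00? ✗ → no.
U: start Sat 03:00 < Fri 03:00? ✗; start Sat 03:00 <= Tue 05:00? ✗ → no.
V: start Tue 22:00 < Fri 03:00? ✓; start Tue 22:00 <= Tue 05:00? ✗ → no.
W: start Sat 04:00 < Fri 03:00? ✗; start Sat 04:00 <= Tue 05:00? ✗ → no.
Result: B, C, R.

B, C, R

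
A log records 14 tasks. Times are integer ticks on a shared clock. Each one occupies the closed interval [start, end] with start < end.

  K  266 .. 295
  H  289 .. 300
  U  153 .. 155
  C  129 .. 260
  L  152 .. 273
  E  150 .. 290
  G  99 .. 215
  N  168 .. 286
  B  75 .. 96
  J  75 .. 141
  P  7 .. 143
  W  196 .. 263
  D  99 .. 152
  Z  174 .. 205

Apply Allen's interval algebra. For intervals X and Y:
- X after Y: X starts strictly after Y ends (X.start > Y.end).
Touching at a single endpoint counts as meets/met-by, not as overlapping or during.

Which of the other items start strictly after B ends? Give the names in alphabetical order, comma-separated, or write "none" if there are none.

Target B = [75, 96].
C [129, 260] → after → yes.
D [99, 152] → after → yes.
E [150, 290] → after → yes.
G [99, 215] → after → yes.
H [289, 300] → after → yes.
J [75, 141] → started-by → no.
K [266, 295] → after → yes.
L [152, 273] → after → yes.
N [168, 286] → after → yes.
P [7, 143] → contains → no.
U [153, 155] → after → yes.
W [196, 263] → after → yes.
Z [174, 205] → after → yes.
Result: C, D, E, G, H, K, L, N, U, W, Z.

C, D, E, G, H, K, L, N, U, W, Z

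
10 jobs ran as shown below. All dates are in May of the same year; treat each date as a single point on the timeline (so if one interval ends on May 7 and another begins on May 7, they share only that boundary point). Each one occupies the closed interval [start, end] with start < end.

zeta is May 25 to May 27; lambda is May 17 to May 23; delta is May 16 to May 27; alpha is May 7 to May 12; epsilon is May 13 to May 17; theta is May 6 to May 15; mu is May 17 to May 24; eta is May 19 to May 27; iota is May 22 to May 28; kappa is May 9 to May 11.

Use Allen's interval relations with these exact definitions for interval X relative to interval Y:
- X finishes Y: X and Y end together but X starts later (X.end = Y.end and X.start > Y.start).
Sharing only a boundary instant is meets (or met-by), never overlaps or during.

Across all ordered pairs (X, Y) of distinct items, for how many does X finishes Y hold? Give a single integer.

3

Checking all 90 ordered pairs for relation 'finishes'; matching pairs in alphabetical order:
(eta, delta): eta finishes delta ✓
(zeta, delta): zeta finishes delta ✓
(zeta, eta): zeta finishes eta ✓
Count: 3.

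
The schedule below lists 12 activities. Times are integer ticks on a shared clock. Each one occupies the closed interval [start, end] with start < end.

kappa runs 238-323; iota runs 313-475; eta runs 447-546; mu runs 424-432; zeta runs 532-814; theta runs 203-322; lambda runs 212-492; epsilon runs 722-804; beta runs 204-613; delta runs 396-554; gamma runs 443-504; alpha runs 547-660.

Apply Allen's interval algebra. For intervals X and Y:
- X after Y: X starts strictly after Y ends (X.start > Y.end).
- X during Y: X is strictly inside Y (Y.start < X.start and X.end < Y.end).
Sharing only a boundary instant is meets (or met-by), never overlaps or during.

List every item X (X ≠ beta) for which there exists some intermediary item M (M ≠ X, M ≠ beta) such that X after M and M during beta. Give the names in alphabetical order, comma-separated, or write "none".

alpha, delta, epsilon, eta, gamma, mu, zeta

Target beta = [204, 613].
Intermediaries M with M during beta: delta, eta, gamma, iota, kappa, lambda, mu.
Via delta — items with X after delta: epsilon.
Via eta — items with X after eta: alpha, epsilon.
Via gamma — items with X after gamma: alpha, epsilon, zeta.
Via iota — items with X after iota: alpha, epsilon, zeta.
Via kappa — items with X after kappa: alpha, delta, epsilon, eta, gamma, mu, zeta.
Via lambda — items with X after lambda: alpha, epsilon, zeta.
Via mu — items with X after mu: alpha, epsilon, eta, gamma, zeta.
Union: alpha, delta, epsilon, eta, gamma, mu, zeta.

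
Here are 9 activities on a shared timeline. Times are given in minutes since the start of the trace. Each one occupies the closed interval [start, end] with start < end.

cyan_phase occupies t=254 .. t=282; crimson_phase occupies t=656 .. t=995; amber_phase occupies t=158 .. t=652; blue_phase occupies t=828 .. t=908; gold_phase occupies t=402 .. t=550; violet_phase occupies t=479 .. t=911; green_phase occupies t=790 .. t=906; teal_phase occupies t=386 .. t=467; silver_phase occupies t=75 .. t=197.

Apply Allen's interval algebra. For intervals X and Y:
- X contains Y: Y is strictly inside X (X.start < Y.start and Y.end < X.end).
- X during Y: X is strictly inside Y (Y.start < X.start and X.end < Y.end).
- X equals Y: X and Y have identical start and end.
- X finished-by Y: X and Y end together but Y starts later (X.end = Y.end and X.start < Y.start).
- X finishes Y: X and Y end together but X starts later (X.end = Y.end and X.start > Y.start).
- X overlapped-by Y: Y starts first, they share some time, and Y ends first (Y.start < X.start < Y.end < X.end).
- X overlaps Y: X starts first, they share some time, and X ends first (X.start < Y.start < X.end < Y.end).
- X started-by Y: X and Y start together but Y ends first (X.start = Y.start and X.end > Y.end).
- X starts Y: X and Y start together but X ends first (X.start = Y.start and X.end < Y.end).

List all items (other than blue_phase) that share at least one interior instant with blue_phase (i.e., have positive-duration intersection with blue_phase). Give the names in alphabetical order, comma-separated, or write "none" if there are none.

Target blue_phase = [t=828, t=908].
amber_phase [t=158, t=652] → before → no.
crimson_phase [t=656, t=995] → contains → yes.
cyan_phase [t=254, t=282] → before → no.
gold_phase [t=402, t=550] → before → no.
green_phase [t=790, t=906] → overlaps → yes.
silver_phase [t=75, t=197] → before → no.
teal_phase [t=386, t=467] → before → no.
violet_phase [t=479, t=911] → contains → yes.
Result: crimson_phase, green_phase, violet_phase.

crimson_phase, green_phase, violet_phase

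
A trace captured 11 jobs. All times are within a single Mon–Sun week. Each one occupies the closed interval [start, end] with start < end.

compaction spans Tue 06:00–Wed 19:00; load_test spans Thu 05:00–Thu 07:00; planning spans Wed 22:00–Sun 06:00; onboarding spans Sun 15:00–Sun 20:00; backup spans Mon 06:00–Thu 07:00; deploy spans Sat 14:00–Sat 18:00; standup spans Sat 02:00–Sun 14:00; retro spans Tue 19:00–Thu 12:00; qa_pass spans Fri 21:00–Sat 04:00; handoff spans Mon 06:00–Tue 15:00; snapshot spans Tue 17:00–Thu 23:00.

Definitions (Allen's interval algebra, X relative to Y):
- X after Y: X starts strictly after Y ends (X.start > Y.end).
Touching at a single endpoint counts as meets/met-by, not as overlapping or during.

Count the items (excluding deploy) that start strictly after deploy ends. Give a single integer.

Target deploy = [Sat 14:00, Sat 18:00].
backup [Mon 06:00, Thu 07:00] → before → no.
compaction [Tue 06:00, Wed 19:00] → before → no.
handoff [Mon 06:00, Tue 15:00] → before → no.
load_test [Thu 05:00, Thu 07:00] → before → no.
onboarding [Sun 15:00, Sun 20:00] → after → counts.
planning [Wed 22:00, Sun 06:00] → contains → no.
qa_pass [Fri 21:00, Sat 04:00] → before → no.
retro [Tue 19:00, Thu 12:00] → before → no.
snapshot [Tue 17:00, Thu 23:00] → before → no.
standup [Sat 02:00, Sun 14:00] → contains → no.
Total: 1.

1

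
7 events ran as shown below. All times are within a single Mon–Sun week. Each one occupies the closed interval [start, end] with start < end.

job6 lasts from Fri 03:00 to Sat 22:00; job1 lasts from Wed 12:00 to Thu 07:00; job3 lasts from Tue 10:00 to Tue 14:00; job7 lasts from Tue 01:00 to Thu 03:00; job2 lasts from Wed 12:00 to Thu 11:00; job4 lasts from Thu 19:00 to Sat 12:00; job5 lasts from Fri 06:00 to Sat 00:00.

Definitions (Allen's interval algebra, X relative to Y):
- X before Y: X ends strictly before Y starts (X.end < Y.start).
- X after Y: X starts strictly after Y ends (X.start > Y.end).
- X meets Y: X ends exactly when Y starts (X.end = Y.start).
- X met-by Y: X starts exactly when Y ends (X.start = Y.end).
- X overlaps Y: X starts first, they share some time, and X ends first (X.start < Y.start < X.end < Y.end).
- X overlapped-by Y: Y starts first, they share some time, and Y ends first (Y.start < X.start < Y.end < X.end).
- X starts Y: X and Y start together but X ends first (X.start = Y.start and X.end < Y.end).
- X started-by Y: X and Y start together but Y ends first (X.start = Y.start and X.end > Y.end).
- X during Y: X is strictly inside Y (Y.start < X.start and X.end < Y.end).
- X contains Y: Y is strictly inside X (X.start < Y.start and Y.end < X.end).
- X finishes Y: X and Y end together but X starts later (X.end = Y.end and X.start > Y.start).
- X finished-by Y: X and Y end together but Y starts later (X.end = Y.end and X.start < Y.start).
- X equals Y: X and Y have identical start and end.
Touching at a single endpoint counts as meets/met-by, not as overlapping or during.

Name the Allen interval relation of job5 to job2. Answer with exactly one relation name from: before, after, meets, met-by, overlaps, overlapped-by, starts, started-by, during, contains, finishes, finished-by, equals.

after

job5 = [Fri 06:00, Sat 00:00]; job2 = [Wed 12:00, Thu 11:00].
Compare endpoints: job5.start > job2.start, job5.start > job2.end, job5.end > job2.start, job5.end > job2.end.
That pattern is 'after'.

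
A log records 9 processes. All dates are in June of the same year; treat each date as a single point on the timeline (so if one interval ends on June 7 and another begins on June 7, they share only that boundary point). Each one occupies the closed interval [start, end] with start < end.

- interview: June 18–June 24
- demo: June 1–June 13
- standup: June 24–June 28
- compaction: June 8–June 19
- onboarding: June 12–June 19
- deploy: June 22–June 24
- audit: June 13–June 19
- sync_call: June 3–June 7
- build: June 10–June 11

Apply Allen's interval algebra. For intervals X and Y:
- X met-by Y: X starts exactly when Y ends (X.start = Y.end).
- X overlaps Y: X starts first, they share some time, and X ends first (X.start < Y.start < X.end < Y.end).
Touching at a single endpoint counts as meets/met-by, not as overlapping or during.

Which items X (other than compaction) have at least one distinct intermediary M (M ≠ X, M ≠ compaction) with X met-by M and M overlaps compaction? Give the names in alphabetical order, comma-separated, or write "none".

Target compaction = [June 8, June 19].
Intermediaries M with M overlaps compaction: demo.
Via demo — items with X met-by demo: audit.
Union: audit.

audit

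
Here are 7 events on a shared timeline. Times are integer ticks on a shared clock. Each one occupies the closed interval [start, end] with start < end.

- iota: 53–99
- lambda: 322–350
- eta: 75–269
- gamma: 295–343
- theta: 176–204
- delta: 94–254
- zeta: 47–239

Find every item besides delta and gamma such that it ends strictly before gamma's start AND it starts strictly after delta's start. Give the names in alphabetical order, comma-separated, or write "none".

theta

Conditions: its end is strictly before gamma's start (X.end < 295) AND its start is strictly after delta's start (X.start > 94).
eta: end 269 < 295? ✓; start 75 > 94? ✗ → no.
iota: end 99 < 295? ✓; start 53 > 94? ✗ → no.
lambda: end 350 < 295? ✗; start 322 > 94? ✓ → no.
theta: end 204 < 295? ✓; start 176 > 94? ✓ → yes.
zeta: end 239 < 295? ✓; start 47 > 94? ✗ → no.
Result: theta.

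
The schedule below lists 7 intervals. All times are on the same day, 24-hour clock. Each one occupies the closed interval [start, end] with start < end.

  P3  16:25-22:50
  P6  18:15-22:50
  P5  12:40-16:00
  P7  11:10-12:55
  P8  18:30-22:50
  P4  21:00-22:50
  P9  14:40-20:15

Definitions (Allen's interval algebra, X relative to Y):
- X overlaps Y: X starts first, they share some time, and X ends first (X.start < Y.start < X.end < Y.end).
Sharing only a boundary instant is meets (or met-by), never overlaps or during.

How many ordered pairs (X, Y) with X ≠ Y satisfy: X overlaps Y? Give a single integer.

Checking all 42 ordered pairs for relation 'overlaps'; matching pairs in alphabetical order:
(P5, P9): P5 overlaps P9 ✓
(P7, P5): P7 overlaps P5 ✓
(P9, P3): P9 overlaps P3 ✓
(P9, P6): P9 overlaps P6 ✓
(P9, P8): P9 overlaps P8 ✓
Count: 5.

5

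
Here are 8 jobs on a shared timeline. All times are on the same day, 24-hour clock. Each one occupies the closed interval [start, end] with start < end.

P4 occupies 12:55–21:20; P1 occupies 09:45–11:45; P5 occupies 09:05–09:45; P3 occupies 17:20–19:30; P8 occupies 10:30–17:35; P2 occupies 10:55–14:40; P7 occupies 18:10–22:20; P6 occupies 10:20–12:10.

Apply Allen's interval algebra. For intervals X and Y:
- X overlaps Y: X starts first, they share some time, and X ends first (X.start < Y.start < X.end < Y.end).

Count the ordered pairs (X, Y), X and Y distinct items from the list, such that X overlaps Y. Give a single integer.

10

Checking all 56 ordered pairs for relation 'overlaps'; matching pairs in alphabetical order:
(P1, P2): P1 overlaps P2 ✓
(P1, P6): P1 overlaps P6 ✓
(P1, P8): P1 overlaps P8 ✓
(P2, P4): P2 overlaps P4 ✓
(P3, P7): P3 overlaps P7 ✓
(P4, P7): P4 overlaps P7 ✓
(P6, P2): P6 overlaps P2 ✓
(P6, P8): P6 overlaps P8 ✓
(P8, P3): P8 overlaps P3 ✓
(P8, P4): P8 overlaps P4 ✓
Count: 10.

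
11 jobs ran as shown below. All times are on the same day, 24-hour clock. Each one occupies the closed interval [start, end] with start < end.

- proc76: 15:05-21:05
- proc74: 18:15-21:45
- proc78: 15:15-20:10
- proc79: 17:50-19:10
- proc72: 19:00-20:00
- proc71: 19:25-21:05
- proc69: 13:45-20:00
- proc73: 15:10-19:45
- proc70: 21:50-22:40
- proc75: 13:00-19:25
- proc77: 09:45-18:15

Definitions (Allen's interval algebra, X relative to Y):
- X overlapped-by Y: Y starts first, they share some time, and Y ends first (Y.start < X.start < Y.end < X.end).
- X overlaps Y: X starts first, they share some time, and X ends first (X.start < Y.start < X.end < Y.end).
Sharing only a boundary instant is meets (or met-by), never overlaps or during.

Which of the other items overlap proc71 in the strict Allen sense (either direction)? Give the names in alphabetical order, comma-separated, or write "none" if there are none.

proc69, proc72, proc73, proc78

Target proc71 = [19:25, 21:05].
proc69 [13:45, 20:00] → overlaps → yes.
proc70 [21:50, 22:40] → after → no.
proc72 [19:00, 20:00] → overlaps → yes.
proc73 [15:10, 19:45] → overlaps → yes.
proc74 [18:15, 21:45] → contains → no.
proc75 [13:00, 19:25] → meets → no.
proc76 [15:05, 21:05] → finished-by → no.
proc77 [09:45, 18:15] → before → no.
proc78 [15:15, 20:10] → overlaps → yes.
proc79 [17:50, 19:10] → before → no.
Result: proc69, proc72, proc73, proc78.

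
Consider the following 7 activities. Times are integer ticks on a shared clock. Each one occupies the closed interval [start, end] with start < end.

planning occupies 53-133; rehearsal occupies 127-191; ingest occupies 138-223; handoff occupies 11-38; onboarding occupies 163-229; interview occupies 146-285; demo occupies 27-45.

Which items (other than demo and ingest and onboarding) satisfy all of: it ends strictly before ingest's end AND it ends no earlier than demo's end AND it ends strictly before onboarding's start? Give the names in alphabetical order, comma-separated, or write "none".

Conditions: its end is strictly before ingest's end (X.end < 223) AND its end is no earlier than demo's end (X.end >= 45) AND its end is strictly before onboarding's start (X.end < 163).
handoff: end 38 < 223? ✓; end 38 >= 45? ✗; end 38 < 163? ✓ → no.
interview: end 285 < 223? ✗; end 285 >= 45? ✓; end 285 < 163? ✗ → no.
planning: end 133 < 223? ✓; end 133 >= 45? ✓; end 133 < 163? ✓ → yes.
rehearsal: end 191 < 223? ✓; end 191 >= 45? ✓; end 191 < 163? ✗ → no.
Result: planning.

planning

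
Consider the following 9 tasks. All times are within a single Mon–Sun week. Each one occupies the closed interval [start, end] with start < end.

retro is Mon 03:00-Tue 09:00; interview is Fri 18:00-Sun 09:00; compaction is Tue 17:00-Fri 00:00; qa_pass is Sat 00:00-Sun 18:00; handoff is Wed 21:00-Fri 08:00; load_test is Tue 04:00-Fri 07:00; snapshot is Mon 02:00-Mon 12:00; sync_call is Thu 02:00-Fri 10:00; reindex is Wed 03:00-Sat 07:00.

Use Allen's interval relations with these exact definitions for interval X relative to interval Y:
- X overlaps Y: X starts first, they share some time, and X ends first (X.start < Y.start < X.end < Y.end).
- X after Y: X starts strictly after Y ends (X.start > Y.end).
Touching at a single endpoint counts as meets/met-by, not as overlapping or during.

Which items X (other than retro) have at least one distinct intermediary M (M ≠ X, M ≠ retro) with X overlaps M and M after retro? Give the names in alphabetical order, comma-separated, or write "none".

Target retro = [Mon 03:00, Tue 09:00].
Intermediaries M with M after retro: compaction, handoff, interview, qa_pass, reindex, sync_call.
Via compaction — items with X overlaps compaction: none.
Via handoff — items with X overlaps handoff: compaction, load_test.
Via interview — items with X overlaps interview: reindex.
Via qa_pass — items with X overlaps qa_pass: interview, reindex.
Via reindex — items with X overlaps reindex: compaction, load_test.
Via sync_call — items with X overlaps sync_call: compaction, handoff, load_test.
Union: compaction, handoff, interview, load_test, reindex.

compaction, handoff, interview, load_test, reindex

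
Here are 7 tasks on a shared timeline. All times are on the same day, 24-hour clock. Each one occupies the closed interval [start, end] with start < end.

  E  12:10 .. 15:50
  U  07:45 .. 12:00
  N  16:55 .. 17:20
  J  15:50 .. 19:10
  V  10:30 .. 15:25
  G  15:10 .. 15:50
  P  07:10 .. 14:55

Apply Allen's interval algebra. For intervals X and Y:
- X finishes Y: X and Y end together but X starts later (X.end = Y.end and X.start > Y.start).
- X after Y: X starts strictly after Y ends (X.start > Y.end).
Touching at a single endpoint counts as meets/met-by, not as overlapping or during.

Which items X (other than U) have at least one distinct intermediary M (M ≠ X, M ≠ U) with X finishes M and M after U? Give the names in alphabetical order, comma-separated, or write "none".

Target U = [07:45, 12:00].
Intermediaries M with M after U: E, G, J, N.
Via E — items with X finishes E: G.
Via G — items with X finishes G: none.
Via J — items with X finishes J: none.
Via N — items with X finishes N: none.
Union: G.

G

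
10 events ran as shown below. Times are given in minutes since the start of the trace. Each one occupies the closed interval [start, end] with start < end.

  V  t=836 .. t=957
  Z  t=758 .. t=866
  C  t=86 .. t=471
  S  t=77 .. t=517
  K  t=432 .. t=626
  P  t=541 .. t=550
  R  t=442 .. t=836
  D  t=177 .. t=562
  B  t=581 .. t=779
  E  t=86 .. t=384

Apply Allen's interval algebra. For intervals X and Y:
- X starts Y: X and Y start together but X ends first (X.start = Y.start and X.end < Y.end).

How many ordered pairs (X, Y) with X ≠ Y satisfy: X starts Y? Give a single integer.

Checking all 90 ordered pairs for relation 'starts'; matching pairs in alphabetical order:
(E, C): E starts C ✓
Count: 1.

1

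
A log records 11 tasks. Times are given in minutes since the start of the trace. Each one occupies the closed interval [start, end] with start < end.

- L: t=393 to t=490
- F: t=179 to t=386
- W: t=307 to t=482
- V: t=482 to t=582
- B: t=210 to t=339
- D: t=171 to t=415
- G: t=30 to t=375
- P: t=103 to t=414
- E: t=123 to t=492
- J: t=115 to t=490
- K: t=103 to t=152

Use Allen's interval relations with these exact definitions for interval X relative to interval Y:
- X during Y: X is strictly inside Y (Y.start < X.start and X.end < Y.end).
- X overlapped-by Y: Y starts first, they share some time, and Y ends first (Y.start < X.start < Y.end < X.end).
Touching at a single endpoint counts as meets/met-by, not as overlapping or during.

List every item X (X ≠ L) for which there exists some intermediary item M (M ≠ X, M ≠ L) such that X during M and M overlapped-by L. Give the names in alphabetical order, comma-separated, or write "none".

none

Target L = [t=393, t=490].
Intermediaries M with M overlapped-by L: V.
Via V — items with X during V: none.
Union: none.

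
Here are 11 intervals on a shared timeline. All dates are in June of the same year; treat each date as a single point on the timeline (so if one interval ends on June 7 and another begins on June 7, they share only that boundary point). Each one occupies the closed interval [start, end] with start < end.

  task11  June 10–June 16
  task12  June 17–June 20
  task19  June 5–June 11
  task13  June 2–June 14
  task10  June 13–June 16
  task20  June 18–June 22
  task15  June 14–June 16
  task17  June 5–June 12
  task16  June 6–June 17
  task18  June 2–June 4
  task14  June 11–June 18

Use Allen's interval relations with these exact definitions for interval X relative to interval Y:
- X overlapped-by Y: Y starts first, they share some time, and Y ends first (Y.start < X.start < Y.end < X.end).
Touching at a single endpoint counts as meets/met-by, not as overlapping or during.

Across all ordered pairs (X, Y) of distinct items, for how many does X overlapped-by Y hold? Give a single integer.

Checking all 110 ordered pairs for relation 'overlapped-by'; matching pairs in alphabetical order:
(task10, task13): task10 overlapped-by task13 ✓
(task11, task13): task11 overlapped-by task13 ✓
(task11, task17): task11 overlapped-by task17 ✓
(task11, task19): task11 overlapped-by task19 ✓
(task12, task14): task12 overlapped-by task14 ✓
(task14, task11): task14 overlapped-by task11 ✓
(task14, task13): task14 overlapped-by task13 ✓
(task14, task16): task14 overlapped-by task16 ✓
(task14, task17): task14 overlapped-by task17 ✓
(task16, task13): task16 overlapped-by task13 ✓
(task16, task17): task16 overlapped-by task17 ✓
(task16, task19): task16 overlapped-by task19 ✓
(task20, task12): task20 overlapped-by task12 ✓
Count: 13.

13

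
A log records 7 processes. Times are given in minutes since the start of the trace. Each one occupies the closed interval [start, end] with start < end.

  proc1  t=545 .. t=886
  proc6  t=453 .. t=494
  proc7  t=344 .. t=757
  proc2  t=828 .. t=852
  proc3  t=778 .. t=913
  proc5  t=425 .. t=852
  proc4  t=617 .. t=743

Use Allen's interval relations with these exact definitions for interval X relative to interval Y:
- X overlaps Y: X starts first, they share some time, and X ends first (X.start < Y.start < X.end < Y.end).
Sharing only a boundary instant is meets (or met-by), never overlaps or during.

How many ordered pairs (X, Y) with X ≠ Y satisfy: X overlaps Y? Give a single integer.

Checking all 42 ordered pairs for relation 'overlaps'; matching pairs in alphabetical order:
(proc1, proc3): proc1 overlaps proc3 ✓
(proc5, proc1): proc5 overlaps proc1 ✓
(proc5, proc3): proc5 overlaps proc3 ✓
(proc7, proc1): proc7 overlaps proc1 ✓
(proc7, proc5): proc7 overlaps proc5 ✓
Count: 5.

5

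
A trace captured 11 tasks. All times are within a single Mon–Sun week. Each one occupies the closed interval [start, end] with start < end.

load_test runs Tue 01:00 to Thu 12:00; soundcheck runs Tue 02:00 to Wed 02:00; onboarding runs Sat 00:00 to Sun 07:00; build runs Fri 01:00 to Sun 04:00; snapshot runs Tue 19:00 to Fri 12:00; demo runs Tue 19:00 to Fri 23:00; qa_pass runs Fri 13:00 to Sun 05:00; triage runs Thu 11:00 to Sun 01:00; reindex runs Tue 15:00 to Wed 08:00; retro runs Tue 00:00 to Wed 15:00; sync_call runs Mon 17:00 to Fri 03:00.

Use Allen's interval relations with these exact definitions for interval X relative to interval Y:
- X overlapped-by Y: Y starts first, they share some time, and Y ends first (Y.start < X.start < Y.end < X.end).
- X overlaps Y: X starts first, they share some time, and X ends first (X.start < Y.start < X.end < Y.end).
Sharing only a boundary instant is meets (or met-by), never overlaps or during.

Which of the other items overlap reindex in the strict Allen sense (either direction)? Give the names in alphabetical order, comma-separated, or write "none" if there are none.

Target reindex = [Tue 15:00, Wed 08:00].
build [Fri 01:00, Sun 04:00] → after → no.
demo [Tue 19:00, Fri 23:00] → overlapped-by → yes.
load_test [Tue 01:00, Thu 12:00] → contains → no.
onboarding [Sat 00:00, Sun 07:00] → after → no.
qa_pass [Fri 13:00, Sun 05:00] → after → no.
retro [Tue 00:00, Wed 15:00] → contains → no.
snapshot [Tue 19:00, Fri 12:00] → overlapped-by → yes.
soundcheck [Tue 02:00, Wed 02:00] → overlaps → yes.
sync_call [Mon 17:00, Fri 03:00] → contains → no.
triage [Thu 11:00, Sun 01:00] → after → no.
Result: demo, snapshot, soundcheck.

demo, snapshot, soundcheck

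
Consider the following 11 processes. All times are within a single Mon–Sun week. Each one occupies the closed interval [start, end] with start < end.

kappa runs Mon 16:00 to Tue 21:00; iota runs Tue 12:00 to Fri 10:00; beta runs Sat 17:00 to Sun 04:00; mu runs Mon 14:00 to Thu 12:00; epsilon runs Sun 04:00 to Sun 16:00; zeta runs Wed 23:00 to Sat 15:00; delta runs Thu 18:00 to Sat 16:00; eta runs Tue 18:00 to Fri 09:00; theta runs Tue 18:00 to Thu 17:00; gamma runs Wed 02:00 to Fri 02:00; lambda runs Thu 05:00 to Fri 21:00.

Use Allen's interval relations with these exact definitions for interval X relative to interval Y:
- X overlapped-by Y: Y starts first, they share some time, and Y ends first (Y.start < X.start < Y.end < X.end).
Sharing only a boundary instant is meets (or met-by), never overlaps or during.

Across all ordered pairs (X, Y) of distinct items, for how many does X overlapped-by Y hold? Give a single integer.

Checking all 110 ordered pairs for relation 'overlapped-by'; matching pairs in alphabetical order:
(delta, eta): delta overlapped-by eta ✓
(delta, gamma): delta overlapped-by gamma ✓
(delta, iota): delta overlapped-by iota ✓
(delta, lambda): delta overlapped-by lambda ✓
(delta, zeta): delta overlapped-by zeta ✓
(eta, kappa): eta overlapped-by kappa ✓
(eta, mu): eta overlapped-by mu ✓
(gamma, mu): gamma overlapped-by mu ✓
(gamma, theta): gamma overlapped-by theta ✓
(iota, kappa): iota overlapped-by kappa ✓
(iota, mu): iota overlapped-by mu ✓
(lambda, eta): lambda overlapped-by eta ✓
(lambda, gamma): lambda overlapped-by gamma ✓
(lambda, iota): lambda overlapped-by iota ✓
(lambda, mu): lambda overlapped-by mu ✓
(lambda, theta): lambda overlapped-by theta ✓
(theta, kappa): theta overlapped-by kappa ✓
(theta, mu): theta overlapped-by mu ✓
(zeta, eta): zeta overlapped-by eta ✓
(zeta, gamma): zeta overlapped-by gamma ✓
(zeta, iota): zeta overlapped-by iota ✓
(zeta, mu): zeta overlapped-by mu ✓
(zeta, theta): zeta overlapped-by theta ✓
Count: 23.

23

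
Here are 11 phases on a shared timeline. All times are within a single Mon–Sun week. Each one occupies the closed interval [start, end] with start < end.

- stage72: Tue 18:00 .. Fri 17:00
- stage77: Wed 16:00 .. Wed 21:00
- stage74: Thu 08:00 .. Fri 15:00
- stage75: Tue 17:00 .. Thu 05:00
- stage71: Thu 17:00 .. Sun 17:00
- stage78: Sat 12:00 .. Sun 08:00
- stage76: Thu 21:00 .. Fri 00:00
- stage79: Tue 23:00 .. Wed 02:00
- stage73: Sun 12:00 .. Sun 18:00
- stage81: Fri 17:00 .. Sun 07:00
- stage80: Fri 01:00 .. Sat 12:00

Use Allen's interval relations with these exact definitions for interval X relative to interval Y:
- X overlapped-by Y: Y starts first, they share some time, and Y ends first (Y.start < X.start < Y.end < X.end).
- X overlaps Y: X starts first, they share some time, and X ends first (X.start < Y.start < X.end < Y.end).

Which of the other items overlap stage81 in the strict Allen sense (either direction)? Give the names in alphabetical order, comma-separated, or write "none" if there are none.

Target stage81 = [Fri 17:00, Sun 07:00].
stage71 [Thu 17:00, Sun 17:00] → contains → no.
stage72 [Tue 18:00, Fri 17:00] → meets → no.
stage73 [Sun 12:00, Sun 18:00] → after → no.
stage74 [Thu 08:00, Fri 15:00] → before → no.
stage75 [Tue 17:00, Thu 05:00] → before → no.
stage76 [Thu 21:00, Fri 00:00] → before → no.
stage77 [Wed 16:00, Wed 21:00] → before → no.
stage78 [Sat 12:00, Sun 08:00] → overlapped-by → yes.
stage79 [Tue 23:00, Wed 02:00] → before → no.
stage80 [Fri 01:00, Sat 12:00] → overlaps → yes.
Result: stage78, stage80.

stage78, stage80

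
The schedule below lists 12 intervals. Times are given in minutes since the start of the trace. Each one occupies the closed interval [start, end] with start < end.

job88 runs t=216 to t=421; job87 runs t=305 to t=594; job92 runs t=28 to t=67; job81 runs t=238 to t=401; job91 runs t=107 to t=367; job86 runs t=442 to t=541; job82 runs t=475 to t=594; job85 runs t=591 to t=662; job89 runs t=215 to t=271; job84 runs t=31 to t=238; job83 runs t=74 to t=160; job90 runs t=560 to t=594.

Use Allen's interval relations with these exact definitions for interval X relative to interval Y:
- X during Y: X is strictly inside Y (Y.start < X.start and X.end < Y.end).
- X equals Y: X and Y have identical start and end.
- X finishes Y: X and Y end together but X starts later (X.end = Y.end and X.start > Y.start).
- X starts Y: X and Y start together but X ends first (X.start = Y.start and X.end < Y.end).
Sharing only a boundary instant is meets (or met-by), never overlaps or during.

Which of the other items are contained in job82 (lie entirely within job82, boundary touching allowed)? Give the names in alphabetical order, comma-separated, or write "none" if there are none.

Target job82 = [t=475, t=594].
job81 [t=238, t=401] → before → no.
job83 [t=74, t=160] → before → no.
job84 [t=31, t=238] → before → no.
job85 [t=591, t=662] → overlapped-by → no.
job86 [t=442, t=541] → overlaps → no.
job87 [t=305, t=594] → finished-by → no.
job88 [t=216, t=421] → before → no.
job89 [t=215, t=271] → before → no.
job90 [t=560, t=594] → finishes → yes.
job91 [t=107, t=367] → before → no.
job92 [t=28, t=67] → before → no.
Result: job90.

job90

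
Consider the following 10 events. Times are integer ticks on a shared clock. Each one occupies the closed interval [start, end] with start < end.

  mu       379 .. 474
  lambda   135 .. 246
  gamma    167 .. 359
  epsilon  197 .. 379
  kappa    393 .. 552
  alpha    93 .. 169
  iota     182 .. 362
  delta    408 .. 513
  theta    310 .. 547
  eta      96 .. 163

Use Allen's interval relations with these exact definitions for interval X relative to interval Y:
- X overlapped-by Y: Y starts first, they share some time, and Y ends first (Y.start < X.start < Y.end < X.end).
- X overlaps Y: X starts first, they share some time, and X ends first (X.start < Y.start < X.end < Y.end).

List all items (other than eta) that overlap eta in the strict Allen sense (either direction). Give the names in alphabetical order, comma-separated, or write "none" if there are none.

lambda

Target eta = [96, 163].
alpha [93, 169] → contains → no.
delta [408, 513] → after → no.
epsilon [197, 379] → after → no.
gamma [167, 359] → after → no.
iota [182, 362] → after → no.
kappa [393, 552] → after → no.
lambda [135, 246] → overlapped-by → yes.
mu [379, 474] → after → no.
theta [310, 547] → after → no.
Result: lambda.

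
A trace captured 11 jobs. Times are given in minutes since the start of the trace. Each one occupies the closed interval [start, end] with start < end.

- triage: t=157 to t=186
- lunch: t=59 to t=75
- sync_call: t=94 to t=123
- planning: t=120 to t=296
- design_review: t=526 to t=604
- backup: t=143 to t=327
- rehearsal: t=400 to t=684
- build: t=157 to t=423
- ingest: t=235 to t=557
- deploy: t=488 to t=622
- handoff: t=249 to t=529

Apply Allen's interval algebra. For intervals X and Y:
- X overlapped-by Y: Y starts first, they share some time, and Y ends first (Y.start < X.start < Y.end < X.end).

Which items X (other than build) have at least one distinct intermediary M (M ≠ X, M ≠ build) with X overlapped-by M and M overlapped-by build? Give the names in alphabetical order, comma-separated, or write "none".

deploy, design_review, rehearsal

Target build = [t=157, t=423].
Intermediaries M with M overlapped-by build: handoff, ingest, rehearsal.
Via handoff — items with X overlapped-by handoff: deploy, design_review, rehearsal.
Via ingest — items with X overlapped-by ingest: deploy, design_review, rehearsal.
Via rehearsal — items with X overlapped-by rehearsal: none.
Union: deploy, design_review, rehearsal.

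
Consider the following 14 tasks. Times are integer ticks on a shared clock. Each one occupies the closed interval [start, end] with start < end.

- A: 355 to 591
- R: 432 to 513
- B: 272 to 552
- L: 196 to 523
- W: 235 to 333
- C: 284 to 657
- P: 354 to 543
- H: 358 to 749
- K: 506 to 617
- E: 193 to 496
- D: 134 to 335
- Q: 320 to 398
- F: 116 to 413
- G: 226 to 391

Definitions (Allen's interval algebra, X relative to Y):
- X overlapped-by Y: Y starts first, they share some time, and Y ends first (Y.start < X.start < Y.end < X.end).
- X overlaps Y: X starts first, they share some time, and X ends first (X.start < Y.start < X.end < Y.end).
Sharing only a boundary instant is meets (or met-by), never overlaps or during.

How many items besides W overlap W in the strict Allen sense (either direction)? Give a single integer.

3

Target W = [235, 333].
A [355, 591] → after → no.
B [272, 552] → overlapped-by → counts.
C [284, 657] → overlapped-by → counts.
D [134, 335] → contains → no.
E [193, 496] → contains → no.
F [116, 413] → contains → no.
G [226, 391] → contains → no.
H [358, 749] → after → no.
K [506, 617] → after → no.
L [196, 523] → contains → no.
P [354, 543] → after → no.
Q [320, 398] → overlapped-by → counts.
R [432, 513] → after → no.
Total: 3.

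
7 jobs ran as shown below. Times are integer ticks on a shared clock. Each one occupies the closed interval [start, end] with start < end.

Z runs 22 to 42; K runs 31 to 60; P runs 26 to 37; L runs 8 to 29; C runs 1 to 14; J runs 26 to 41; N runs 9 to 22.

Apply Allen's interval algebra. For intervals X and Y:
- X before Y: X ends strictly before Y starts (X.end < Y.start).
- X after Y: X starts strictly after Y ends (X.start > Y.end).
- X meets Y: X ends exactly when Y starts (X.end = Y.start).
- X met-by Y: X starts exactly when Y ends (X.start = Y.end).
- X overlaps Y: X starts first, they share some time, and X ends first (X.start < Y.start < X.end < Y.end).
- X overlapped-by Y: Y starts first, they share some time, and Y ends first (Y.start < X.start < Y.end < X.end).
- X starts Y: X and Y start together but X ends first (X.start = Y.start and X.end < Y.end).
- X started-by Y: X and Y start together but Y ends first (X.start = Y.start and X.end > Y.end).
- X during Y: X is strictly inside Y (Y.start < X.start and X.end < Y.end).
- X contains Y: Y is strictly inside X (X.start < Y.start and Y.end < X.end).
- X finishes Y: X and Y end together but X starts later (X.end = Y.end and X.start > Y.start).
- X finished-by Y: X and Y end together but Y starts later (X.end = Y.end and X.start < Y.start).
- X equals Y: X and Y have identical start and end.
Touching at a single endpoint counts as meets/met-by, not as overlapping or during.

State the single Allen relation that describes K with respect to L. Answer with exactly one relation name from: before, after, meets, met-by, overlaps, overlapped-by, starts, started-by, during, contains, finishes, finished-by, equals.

after

K = [31, 60]; L = [8, 29].
Compare endpoints: K.start > L.start, K.start > L.end, K.end > L.start, K.end > L.end.
That pattern is 'after'.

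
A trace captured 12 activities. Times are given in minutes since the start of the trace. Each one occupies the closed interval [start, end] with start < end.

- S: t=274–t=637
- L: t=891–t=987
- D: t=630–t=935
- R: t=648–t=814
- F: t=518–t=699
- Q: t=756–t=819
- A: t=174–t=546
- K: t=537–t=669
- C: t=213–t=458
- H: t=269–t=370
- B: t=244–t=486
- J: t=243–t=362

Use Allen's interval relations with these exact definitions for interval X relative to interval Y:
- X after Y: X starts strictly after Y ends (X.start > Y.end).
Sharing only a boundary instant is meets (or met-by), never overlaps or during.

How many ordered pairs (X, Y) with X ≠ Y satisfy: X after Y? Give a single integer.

37

Checking all 132 ordered pairs for relation 'after'; matching pairs in alphabetical order:
(D, A): D after A ✓
(D, B): D after B ✓
(D, C): D after C ✓
(D, H): D after H ✓
(D, J): D after J ✓
(F, B): F after B ✓
(F, C): F after C ✓
(F, H): F after H ✓
(F, J): F after J ✓
(K, B): K after B ✓
(K, C): K after C ✓
(K, H): K after H ✓
(K, J): K after J ✓
(L, A): L after A ✓
(L, B): L after B ✓
(L, C): L after C ✓
(L, F): L after F ✓
(L, H): L after H ✓
(L, J): L after J ✓
(L, K): L after K ✓
(L, Q): L after Q ✓
(L, R): L after R ✓
(L, S): L after S ✓
(Q, A): Q after A ✓
... plus 13 further pairs not listed.
Count: 37.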